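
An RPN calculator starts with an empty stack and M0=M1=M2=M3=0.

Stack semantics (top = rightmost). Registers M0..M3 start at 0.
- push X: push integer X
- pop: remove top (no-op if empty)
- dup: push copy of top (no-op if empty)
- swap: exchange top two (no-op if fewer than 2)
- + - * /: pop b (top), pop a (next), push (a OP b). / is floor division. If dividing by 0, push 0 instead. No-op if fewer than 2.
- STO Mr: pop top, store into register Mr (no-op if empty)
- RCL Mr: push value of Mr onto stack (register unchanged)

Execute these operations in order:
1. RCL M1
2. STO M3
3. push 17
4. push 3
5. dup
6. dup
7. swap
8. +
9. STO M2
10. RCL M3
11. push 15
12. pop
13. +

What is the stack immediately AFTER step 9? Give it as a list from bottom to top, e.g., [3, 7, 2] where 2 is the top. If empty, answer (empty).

After op 1 (RCL M1): stack=[0] mem=[0,0,0,0]
After op 2 (STO M3): stack=[empty] mem=[0,0,0,0]
After op 3 (push 17): stack=[17] mem=[0,0,0,0]
After op 4 (push 3): stack=[17,3] mem=[0,0,0,0]
After op 5 (dup): stack=[17,3,3] mem=[0,0,0,0]
After op 6 (dup): stack=[17,3,3,3] mem=[0,0,0,0]
After op 7 (swap): stack=[17,3,3,3] mem=[0,0,0,0]
After op 8 (+): stack=[17,3,6] mem=[0,0,0,0]
After op 9 (STO M2): stack=[17,3] mem=[0,0,6,0]

[17, 3]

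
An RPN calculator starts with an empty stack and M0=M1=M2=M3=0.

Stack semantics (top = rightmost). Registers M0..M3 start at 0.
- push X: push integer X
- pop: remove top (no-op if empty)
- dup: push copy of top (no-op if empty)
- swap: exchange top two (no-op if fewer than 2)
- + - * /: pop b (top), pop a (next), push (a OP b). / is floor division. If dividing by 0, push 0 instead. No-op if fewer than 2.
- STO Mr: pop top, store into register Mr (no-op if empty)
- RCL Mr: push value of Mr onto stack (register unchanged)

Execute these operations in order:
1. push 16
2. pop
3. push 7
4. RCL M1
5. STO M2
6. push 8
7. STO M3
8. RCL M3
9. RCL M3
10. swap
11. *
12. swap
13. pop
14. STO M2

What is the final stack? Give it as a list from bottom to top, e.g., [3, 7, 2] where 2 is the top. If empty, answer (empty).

Answer: (empty)

Derivation:
After op 1 (push 16): stack=[16] mem=[0,0,0,0]
After op 2 (pop): stack=[empty] mem=[0,0,0,0]
After op 3 (push 7): stack=[7] mem=[0,0,0,0]
After op 4 (RCL M1): stack=[7,0] mem=[0,0,0,0]
After op 5 (STO M2): stack=[7] mem=[0,0,0,0]
After op 6 (push 8): stack=[7,8] mem=[0,0,0,0]
After op 7 (STO M3): stack=[7] mem=[0,0,0,8]
After op 8 (RCL M3): stack=[7,8] mem=[0,0,0,8]
After op 9 (RCL M3): stack=[7,8,8] mem=[0,0,0,8]
After op 10 (swap): stack=[7,8,8] mem=[0,0,0,8]
After op 11 (*): stack=[7,64] mem=[0,0,0,8]
After op 12 (swap): stack=[64,7] mem=[0,0,0,8]
After op 13 (pop): stack=[64] mem=[0,0,0,8]
After op 14 (STO M2): stack=[empty] mem=[0,0,64,8]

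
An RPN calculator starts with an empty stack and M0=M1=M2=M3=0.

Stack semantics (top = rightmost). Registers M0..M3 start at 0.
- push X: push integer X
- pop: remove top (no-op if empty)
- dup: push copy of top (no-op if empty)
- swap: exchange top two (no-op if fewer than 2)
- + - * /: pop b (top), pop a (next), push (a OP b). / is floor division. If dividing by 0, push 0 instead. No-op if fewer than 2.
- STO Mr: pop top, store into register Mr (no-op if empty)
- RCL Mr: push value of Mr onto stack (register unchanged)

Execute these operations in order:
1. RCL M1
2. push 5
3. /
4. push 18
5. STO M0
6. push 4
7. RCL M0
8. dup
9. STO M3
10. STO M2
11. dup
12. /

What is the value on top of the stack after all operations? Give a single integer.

After op 1 (RCL M1): stack=[0] mem=[0,0,0,0]
After op 2 (push 5): stack=[0,5] mem=[0,0,0,0]
After op 3 (/): stack=[0] mem=[0,0,0,0]
After op 4 (push 18): stack=[0,18] mem=[0,0,0,0]
After op 5 (STO M0): stack=[0] mem=[18,0,0,0]
After op 6 (push 4): stack=[0,4] mem=[18,0,0,0]
After op 7 (RCL M0): stack=[0,4,18] mem=[18,0,0,0]
After op 8 (dup): stack=[0,4,18,18] mem=[18,0,0,0]
After op 9 (STO M3): stack=[0,4,18] mem=[18,0,0,18]
After op 10 (STO M2): stack=[0,4] mem=[18,0,18,18]
After op 11 (dup): stack=[0,4,4] mem=[18,0,18,18]
After op 12 (/): stack=[0,1] mem=[18,0,18,18]

Answer: 1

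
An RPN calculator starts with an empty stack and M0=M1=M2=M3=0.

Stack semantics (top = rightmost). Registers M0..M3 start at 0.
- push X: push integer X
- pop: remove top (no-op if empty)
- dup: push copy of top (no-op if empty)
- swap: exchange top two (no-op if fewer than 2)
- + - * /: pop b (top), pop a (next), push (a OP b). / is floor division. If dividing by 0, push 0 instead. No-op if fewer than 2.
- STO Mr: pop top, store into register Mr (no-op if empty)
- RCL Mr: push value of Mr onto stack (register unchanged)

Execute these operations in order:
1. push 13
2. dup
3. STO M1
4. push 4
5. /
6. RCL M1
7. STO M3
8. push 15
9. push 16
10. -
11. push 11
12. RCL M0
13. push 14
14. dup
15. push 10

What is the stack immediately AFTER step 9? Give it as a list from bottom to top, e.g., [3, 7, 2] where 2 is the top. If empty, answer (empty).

After op 1 (push 13): stack=[13] mem=[0,0,0,0]
After op 2 (dup): stack=[13,13] mem=[0,0,0,0]
After op 3 (STO M1): stack=[13] mem=[0,13,0,0]
After op 4 (push 4): stack=[13,4] mem=[0,13,0,0]
After op 5 (/): stack=[3] mem=[0,13,0,0]
After op 6 (RCL M1): stack=[3,13] mem=[0,13,0,0]
After op 7 (STO M3): stack=[3] mem=[0,13,0,13]
After op 8 (push 15): stack=[3,15] mem=[0,13,0,13]
After op 9 (push 16): stack=[3,15,16] mem=[0,13,0,13]

[3, 15, 16]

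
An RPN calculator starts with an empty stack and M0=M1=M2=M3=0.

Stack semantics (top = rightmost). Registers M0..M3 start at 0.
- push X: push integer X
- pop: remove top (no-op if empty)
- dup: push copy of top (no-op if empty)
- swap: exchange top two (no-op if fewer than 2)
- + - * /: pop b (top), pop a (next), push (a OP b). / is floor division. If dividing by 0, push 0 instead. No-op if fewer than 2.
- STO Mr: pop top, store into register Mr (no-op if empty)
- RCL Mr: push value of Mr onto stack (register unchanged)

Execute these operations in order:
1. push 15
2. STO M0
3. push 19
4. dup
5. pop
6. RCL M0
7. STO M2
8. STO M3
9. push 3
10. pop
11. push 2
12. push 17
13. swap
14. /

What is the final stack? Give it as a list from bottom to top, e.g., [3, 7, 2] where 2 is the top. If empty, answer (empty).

After op 1 (push 15): stack=[15] mem=[0,0,0,0]
After op 2 (STO M0): stack=[empty] mem=[15,0,0,0]
After op 3 (push 19): stack=[19] mem=[15,0,0,0]
After op 4 (dup): stack=[19,19] mem=[15,0,0,0]
After op 5 (pop): stack=[19] mem=[15,0,0,0]
After op 6 (RCL M0): stack=[19,15] mem=[15,0,0,0]
After op 7 (STO M2): stack=[19] mem=[15,0,15,0]
After op 8 (STO M3): stack=[empty] mem=[15,0,15,19]
After op 9 (push 3): stack=[3] mem=[15,0,15,19]
After op 10 (pop): stack=[empty] mem=[15,0,15,19]
After op 11 (push 2): stack=[2] mem=[15,0,15,19]
After op 12 (push 17): stack=[2,17] mem=[15,0,15,19]
After op 13 (swap): stack=[17,2] mem=[15,0,15,19]
After op 14 (/): stack=[8] mem=[15,0,15,19]

Answer: [8]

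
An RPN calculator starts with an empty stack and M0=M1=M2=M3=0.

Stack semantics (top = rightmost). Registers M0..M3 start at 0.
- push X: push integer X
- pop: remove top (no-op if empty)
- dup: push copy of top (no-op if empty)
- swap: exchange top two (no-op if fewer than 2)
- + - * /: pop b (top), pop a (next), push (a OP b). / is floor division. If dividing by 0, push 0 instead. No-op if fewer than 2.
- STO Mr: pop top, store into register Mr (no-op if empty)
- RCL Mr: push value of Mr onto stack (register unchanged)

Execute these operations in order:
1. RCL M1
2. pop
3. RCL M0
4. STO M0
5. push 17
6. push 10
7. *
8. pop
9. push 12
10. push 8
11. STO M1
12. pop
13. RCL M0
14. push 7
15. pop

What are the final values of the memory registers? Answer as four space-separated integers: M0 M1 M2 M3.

After op 1 (RCL M1): stack=[0] mem=[0,0,0,0]
After op 2 (pop): stack=[empty] mem=[0,0,0,0]
After op 3 (RCL M0): stack=[0] mem=[0,0,0,0]
After op 4 (STO M0): stack=[empty] mem=[0,0,0,0]
After op 5 (push 17): stack=[17] mem=[0,0,0,0]
After op 6 (push 10): stack=[17,10] mem=[0,0,0,0]
After op 7 (*): stack=[170] mem=[0,0,0,0]
After op 8 (pop): stack=[empty] mem=[0,0,0,0]
After op 9 (push 12): stack=[12] mem=[0,0,0,0]
After op 10 (push 8): stack=[12,8] mem=[0,0,0,0]
After op 11 (STO M1): stack=[12] mem=[0,8,0,0]
After op 12 (pop): stack=[empty] mem=[0,8,0,0]
After op 13 (RCL M0): stack=[0] mem=[0,8,0,0]
After op 14 (push 7): stack=[0,7] mem=[0,8,0,0]
After op 15 (pop): stack=[0] mem=[0,8,0,0]

Answer: 0 8 0 0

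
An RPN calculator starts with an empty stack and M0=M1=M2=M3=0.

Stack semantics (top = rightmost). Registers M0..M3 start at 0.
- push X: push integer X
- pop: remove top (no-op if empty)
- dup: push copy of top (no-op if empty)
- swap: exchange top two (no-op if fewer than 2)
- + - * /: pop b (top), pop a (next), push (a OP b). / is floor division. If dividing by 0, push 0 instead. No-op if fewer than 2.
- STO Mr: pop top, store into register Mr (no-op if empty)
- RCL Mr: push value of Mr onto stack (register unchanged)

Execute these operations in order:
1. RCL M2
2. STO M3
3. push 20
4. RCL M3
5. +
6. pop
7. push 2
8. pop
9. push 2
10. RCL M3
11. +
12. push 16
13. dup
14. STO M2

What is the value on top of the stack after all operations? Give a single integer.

Answer: 16

Derivation:
After op 1 (RCL M2): stack=[0] mem=[0,0,0,0]
After op 2 (STO M3): stack=[empty] mem=[0,0,0,0]
After op 3 (push 20): stack=[20] mem=[0,0,0,0]
After op 4 (RCL M3): stack=[20,0] mem=[0,0,0,0]
After op 5 (+): stack=[20] mem=[0,0,0,0]
After op 6 (pop): stack=[empty] mem=[0,0,0,0]
After op 7 (push 2): stack=[2] mem=[0,0,0,0]
After op 8 (pop): stack=[empty] mem=[0,0,0,0]
After op 9 (push 2): stack=[2] mem=[0,0,0,0]
After op 10 (RCL M3): stack=[2,0] mem=[0,0,0,0]
After op 11 (+): stack=[2] mem=[0,0,0,0]
After op 12 (push 16): stack=[2,16] mem=[0,0,0,0]
After op 13 (dup): stack=[2,16,16] mem=[0,0,0,0]
After op 14 (STO M2): stack=[2,16] mem=[0,0,16,0]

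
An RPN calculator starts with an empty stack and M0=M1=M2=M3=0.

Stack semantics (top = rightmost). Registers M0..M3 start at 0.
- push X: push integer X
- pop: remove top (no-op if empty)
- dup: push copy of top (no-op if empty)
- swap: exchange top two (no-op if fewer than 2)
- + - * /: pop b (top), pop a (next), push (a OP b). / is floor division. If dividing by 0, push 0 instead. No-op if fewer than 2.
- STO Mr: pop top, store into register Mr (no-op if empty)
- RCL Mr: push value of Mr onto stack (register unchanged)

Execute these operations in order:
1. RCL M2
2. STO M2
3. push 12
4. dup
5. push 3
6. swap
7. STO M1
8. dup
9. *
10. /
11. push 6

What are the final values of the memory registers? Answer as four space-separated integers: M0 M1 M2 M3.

After op 1 (RCL M2): stack=[0] mem=[0,0,0,0]
After op 2 (STO M2): stack=[empty] mem=[0,0,0,0]
After op 3 (push 12): stack=[12] mem=[0,0,0,0]
After op 4 (dup): stack=[12,12] mem=[0,0,0,0]
After op 5 (push 3): stack=[12,12,3] mem=[0,0,0,0]
After op 6 (swap): stack=[12,3,12] mem=[0,0,0,0]
After op 7 (STO M1): stack=[12,3] mem=[0,12,0,0]
After op 8 (dup): stack=[12,3,3] mem=[0,12,0,0]
After op 9 (*): stack=[12,9] mem=[0,12,0,0]
After op 10 (/): stack=[1] mem=[0,12,0,0]
After op 11 (push 6): stack=[1,6] mem=[0,12,0,0]

Answer: 0 12 0 0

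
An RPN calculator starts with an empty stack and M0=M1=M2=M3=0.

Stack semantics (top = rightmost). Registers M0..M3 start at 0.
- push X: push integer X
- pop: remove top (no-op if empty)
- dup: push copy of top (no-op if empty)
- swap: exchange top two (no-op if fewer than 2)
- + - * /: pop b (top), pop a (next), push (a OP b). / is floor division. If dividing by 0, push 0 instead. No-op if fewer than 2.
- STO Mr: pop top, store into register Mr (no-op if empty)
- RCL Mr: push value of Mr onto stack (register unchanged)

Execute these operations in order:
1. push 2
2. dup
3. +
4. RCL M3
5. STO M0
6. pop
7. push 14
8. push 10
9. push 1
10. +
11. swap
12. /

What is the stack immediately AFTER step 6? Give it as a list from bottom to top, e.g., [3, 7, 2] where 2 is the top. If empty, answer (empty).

After op 1 (push 2): stack=[2] mem=[0,0,0,0]
After op 2 (dup): stack=[2,2] mem=[0,0,0,0]
After op 3 (+): stack=[4] mem=[0,0,0,0]
After op 4 (RCL M3): stack=[4,0] mem=[0,0,0,0]
After op 5 (STO M0): stack=[4] mem=[0,0,0,0]
After op 6 (pop): stack=[empty] mem=[0,0,0,0]

(empty)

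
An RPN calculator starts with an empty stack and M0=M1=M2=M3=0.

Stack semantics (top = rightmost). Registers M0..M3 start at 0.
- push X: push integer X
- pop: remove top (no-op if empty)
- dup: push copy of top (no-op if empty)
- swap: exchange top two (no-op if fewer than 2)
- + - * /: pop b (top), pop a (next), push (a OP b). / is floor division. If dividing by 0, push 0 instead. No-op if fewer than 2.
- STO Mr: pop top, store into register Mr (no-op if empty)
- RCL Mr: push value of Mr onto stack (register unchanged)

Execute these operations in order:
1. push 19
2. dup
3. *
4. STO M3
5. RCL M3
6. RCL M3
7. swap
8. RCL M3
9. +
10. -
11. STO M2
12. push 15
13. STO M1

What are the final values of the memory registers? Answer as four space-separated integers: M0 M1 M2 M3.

Answer: 0 15 -361 361

Derivation:
After op 1 (push 19): stack=[19] mem=[0,0,0,0]
After op 2 (dup): stack=[19,19] mem=[0,0,0,0]
After op 3 (*): stack=[361] mem=[0,0,0,0]
After op 4 (STO M3): stack=[empty] mem=[0,0,0,361]
After op 5 (RCL M3): stack=[361] mem=[0,0,0,361]
After op 6 (RCL M3): stack=[361,361] mem=[0,0,0,361]
After op 7 (swap): stack=[361,361] mem=[0,0,0,361]
After op 8 (RCL M3): stack=[361,361,361] mem=[0,0,0,361]
After op 9 (+): stack=[361,722] mem=[0,0,0,361]
After op 10 (-): stack=[-361] mem=[0,0,0,361]
After op 11 (STO M2): stack=[empty] mem=[0,0,-361,361]
After op 12 (push 15): stack=[15] mem=[0,0,-361,361]
After op 13 (STO M1): stack=[empty] mem=[0,15,-361,361]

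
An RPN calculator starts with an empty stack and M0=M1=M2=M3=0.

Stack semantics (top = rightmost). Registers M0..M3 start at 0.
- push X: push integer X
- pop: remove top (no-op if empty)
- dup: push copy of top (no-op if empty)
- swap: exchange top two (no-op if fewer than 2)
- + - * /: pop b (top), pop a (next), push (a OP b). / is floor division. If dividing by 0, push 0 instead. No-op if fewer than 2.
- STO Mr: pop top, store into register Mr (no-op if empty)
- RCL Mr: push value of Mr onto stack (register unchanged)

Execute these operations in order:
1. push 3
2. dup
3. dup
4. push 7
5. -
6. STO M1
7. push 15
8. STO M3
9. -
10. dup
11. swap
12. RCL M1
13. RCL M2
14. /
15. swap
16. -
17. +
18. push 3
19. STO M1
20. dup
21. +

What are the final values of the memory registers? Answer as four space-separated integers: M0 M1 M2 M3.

After op 1 (push 3): stack=[3] mem=[0,0,0,0]
After op 2 (dup): stack=[3,3] mem=[0,0,0,0]
After op 3 (dup): stack=[3,3,3] mem=[0,0,0,0]
After op 4 (push 7): stack=[3,3,3,7] mem=[0,0,0,0]
After op 5 (-): stack=[3,3,-4] mem=[0,0,0,0]
After op 6 (STO M1): stack=[3,3] mem=[0,-4,0,0]
After op 7 (push 15): stack=[3,3,15] mem=[0,-4,0,0]
After op 8 (STO M3): stack=[3,3] mem=[0,-4,0,15]
After op 9 (-): stack=[0] mem=[0,-4,0,15]
After op 10 (dup): stack=[0,0] mem=[0,-4,0,15]
After op 11 (swap): stack=[0,0] mem=[0,-4,0,15]
After op 12 (RCL M1): stack=[0,0,-4] mem=[0,-4,0,15]
After op 13 (RCL M2): stack=[0,0,-4,0] mem=[0,-4,0,15]
After op 14 (/): stack=[0,0,0] mem=[0,-4,0,15]
After op 15 (swap): stack=[0,0,0] mem=[0,-4,0,15]
After op 16 (-): stack=[0,0] mem=[0,-4,0,15]
After op 17 (+): stack=[0] mem=[0,-4,0,15]
After op 18 (push 3): stack=[0,3] mem=[0,-4,0,15]
After op 19 (STO M1): stack=[0] mem=[0,3,0,15]
After op 20 (dup): stack=[0,0] mem=[0,3,0,15]
After op 21 (+): stack=[0] mem=[0,3,0,15]

Answer: 0 3 0 15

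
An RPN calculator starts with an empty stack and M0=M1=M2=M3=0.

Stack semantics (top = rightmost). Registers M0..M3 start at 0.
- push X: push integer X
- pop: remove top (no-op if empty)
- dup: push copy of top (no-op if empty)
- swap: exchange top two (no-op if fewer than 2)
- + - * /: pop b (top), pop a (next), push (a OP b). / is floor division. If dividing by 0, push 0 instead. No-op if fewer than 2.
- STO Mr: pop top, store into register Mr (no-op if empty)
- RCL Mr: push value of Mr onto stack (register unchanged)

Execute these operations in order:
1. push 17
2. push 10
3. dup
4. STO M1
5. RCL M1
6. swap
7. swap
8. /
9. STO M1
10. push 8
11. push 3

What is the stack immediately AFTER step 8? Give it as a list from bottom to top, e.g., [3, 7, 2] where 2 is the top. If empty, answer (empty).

After op 1 (push 17): stack=[17] mem=[0,0,0,0]
After op 2 (push 10): stack=[17,10] mem=[0,0,0,0]
After op 3 (dup): stack=[17,10,10] mem=[0,0,0,0]
After op 4 (STO M1): stack=[17,10] mem=[0,10,0,0]
After op 5 (RCL M1): stack=[17,10,10] mem=[0,10,0,0]
After op 6 (swap): stack=[17,10,10] mem=[0,10,0,0]
After op 7 (swap): stack=[17,10,10] mem=[0,10,0,0]
After op 8 (/): stack=[17,1] mem=[0,10,0,0]

[17, 1]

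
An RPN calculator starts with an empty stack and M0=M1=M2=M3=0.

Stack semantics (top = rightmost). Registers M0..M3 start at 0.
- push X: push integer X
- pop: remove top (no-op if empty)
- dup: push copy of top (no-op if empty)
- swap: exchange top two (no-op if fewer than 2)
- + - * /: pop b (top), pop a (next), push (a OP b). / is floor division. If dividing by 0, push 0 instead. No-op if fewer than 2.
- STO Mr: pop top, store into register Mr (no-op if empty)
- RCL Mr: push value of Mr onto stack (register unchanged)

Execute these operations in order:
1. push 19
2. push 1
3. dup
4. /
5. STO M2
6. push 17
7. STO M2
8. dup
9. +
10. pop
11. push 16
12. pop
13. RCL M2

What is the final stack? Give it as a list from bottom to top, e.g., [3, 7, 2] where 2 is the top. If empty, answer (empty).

Answer: [17]

Derivation:
After op 1 (push 19): stack=[19] mem=[0,0,0,0]
After op 2 (push 1): stack=[19,1] mem=[0,0,0,0]
After op 3 (dup): stack=[19,1,1] mem=[0,0,0,0]
After op 4 (/): stack=[19,1] mem=[0,0,0,0]
After op 5 (STO M2): stack=[19] mem=[0,0,1,0]
After op 6 (push 17): stack=[19,17] mem=[0,0,1,0]
After op 7 (STO M2): stack=[19] mem=[0,0,17,0]
After op 8 (dup): stack=[19,19] mem=[0,0,17,0]
After op 9 (+): stack=[38] mem=[0,0,17,0]
After op 10 (pop): stack=[empty] mem=[0,0,17,0]
After op 11 (push 16): stack=[16] mem=[0,0,17,0]
After op 12 (pop): stack=[empty] mem=[0,0,17,0]
After op 13 (RCL M2): stack=[17] mem=[0,0,17,0]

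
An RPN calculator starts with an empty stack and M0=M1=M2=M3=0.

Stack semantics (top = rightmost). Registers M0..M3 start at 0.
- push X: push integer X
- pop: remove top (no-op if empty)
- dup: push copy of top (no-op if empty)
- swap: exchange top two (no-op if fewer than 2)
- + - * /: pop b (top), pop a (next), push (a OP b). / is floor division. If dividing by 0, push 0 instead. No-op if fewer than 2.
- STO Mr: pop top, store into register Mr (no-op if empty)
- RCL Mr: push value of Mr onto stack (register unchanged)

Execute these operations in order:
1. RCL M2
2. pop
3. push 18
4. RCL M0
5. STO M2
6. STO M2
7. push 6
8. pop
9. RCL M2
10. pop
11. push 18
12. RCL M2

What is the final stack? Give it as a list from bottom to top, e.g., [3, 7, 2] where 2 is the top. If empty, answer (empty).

After op 1 (RCL M2): stack=[0] mem=[0,0,0,0]
After op 2 (pop): stack=[empty] mem=[0,0,0,0]
After op 3 (push 18): stack=[18] mem=[0,0,0,0]
After op 4 (RCL M0): stack=[18,0] mem=[0,0,0,0]
After op 5 (STO M2): stack=[18] mem=[0,0,0,0]
After op 6 (STO M2): stack=[empty] mem=[0,0,18,0]
After op 7 (push 6): stack=[6] mem=[0,0,18,0]
After op 8 (pop): stack=[empty] mem=[0,0,18,0]
After op 9 (RCL M2): stack=[18] mem=[0,0,18,0]
After op 10 (pop): stack=[empty] mem=[0,0,18,0]
After op 11 (push 18): stack=[18] mem=[0,0,18,0]
After op 12 (RCL M2): stack=[18,18] mem=[0,0,18,0]

Answer: [18, 18]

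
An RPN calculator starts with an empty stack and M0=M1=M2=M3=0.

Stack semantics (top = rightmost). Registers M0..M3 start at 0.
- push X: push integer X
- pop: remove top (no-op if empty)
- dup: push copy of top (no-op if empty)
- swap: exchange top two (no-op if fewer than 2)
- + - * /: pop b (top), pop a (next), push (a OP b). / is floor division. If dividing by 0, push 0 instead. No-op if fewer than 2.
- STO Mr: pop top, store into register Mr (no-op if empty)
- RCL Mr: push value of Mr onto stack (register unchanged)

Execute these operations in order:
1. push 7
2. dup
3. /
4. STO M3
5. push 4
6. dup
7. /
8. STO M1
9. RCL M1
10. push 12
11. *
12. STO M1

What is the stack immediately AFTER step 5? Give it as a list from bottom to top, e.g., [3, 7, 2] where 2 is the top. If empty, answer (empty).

After op 1 (push 7): stack=[7] mem=[0,0,0,0]
After op 2 (dup): stack=[7,7] mem=[0,0,0,0]
After op 3 (/): stack=[1] mem=[0,0,0,0]
After op 4 (STO M3): stack=[empty] mem=[0,0,0,1]
After op 5 (push 4): stack=[4] mem=[0,0,0,1]

[4]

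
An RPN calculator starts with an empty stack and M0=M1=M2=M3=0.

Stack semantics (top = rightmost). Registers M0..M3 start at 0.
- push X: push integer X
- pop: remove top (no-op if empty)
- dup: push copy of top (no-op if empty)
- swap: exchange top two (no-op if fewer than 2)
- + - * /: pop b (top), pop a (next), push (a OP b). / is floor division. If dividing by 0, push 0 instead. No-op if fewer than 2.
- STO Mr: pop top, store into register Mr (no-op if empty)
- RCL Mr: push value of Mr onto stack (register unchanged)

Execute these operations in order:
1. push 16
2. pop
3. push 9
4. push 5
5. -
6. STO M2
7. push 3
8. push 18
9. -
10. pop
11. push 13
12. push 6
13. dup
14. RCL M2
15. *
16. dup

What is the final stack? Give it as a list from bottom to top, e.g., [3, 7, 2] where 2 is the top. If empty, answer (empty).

Answer: [13, 6, 24, 24]

Derivation:
After op 1 (push 16): stack=[16] mem=[0,0,0,0]
After op 2 (pop): stack=[empty] mem=[0,0,0,0]
After op 3 (push 9): stack=[9] mem=[0,0,0,0]
After op 4 (push 5): stack=[9,5] mem=[0,0,0,0]
After op 5 (-): stack=[4] mem=[0,0,0,0]
After op 6 (STO M2): stack=[empty] mem=[0,0,4,0]
After op 7 (push 3): stack=[3] mem=[0,0,4,0]
After op 8 (push 18): stack=[3,18] mem=[0,0,4,0]
After op 9 (-): stack=[-15] mem=[0,0,4,0]
After op 10 (pop): stack=[empty] mem=[0,0,4,0]
After op 11 (push 13): stack=[13] mem=[0,0,4,0]
After op 12 (push 6): stack=[13,6] mem=[0,0,4,0]
After op 13 (dup): stack=[13,6,6] mem=[0,0,4,0]
After op 14 (RCL M2): stack=[13,6,6,4] mem=[0,0,4,0]
After op 15 (*): stack=[13,6,24] mem=[0,0,4,0]
After op 16 (dup): stack=[13,6,24,24] mem=[0,0,4,0]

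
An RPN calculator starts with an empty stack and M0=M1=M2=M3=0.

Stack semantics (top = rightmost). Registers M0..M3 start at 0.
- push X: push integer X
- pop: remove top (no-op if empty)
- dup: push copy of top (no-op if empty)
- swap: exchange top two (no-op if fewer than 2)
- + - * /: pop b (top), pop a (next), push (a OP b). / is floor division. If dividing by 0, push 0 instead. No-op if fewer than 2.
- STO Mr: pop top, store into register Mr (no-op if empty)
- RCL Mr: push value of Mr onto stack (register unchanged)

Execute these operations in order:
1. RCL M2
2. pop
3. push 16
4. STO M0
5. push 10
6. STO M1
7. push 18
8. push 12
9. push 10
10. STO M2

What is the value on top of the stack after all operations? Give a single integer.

After op 1 (RCL M2): stack=[0] mem=[0,0,0,0]
After op 2 (pop): stack=[empty] mem=[0,0,0,0]
After op 3 (push 16): stack=[16] mem=[0,0,0,0]
After op 4 (STO M0): stack=[empty] mem=[16,0,0,0]
After op 5 (push 10): stack=[10] mem=[16,0,0,0]
After op 6 (STO M1): stack=[empty] mem=[16,10,0,0]
After op 7 (push 18): stack=[18] mem=[16,10,0,0]
After op 8 (push 12): stack=[18,12] mem=[16,10,0,0]
After op 9 (push 10): stack=[18,12,10] mem=[16,10,0,0]
After op 10 (STO M2): stack=[18,12] mem=[16,10,10,0]

Answer: 12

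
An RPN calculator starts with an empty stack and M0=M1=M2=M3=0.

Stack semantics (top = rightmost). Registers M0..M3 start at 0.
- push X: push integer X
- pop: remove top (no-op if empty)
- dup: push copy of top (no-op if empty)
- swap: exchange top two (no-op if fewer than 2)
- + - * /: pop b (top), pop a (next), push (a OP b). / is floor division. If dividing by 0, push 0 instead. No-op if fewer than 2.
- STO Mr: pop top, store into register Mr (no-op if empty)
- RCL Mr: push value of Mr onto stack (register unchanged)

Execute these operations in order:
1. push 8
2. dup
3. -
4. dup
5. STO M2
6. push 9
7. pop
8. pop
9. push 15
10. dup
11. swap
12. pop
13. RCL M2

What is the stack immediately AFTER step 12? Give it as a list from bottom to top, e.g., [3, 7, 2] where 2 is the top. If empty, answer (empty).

After op 1 (push 8): stack=[8] mem=[0,0,0,0]
After op 2 (dup): stack=[8,8] mem=[0,0,0,0]
After op 3 (-): stack=[0] mem=[0,0,0,0]
After op 4 (dup): stack=[0,0] mem=[0,0,0,0]
After op 5 (STO M2): stack=[0] mem=[0,0,0,0]
After op 6 (push 9): stack=[0,9] mem=[0,0,0,0]
After op 7 (pop): stack=[0] mem=[0,0,0,0]
After op 8 (pop): stack=[empty] mem=[0,0,0,0]
After op 9 (push 15): stack=[15] mem=[0,0,0,0]
After op 10 (dup): stack=[15,15] mem=[0,0,0,0]
After op 11 (swap): stack=[15,15] mem=[0,0,0,0]
After op 12 (pop): stack=[15] mem=[0,0,0,0]

[15]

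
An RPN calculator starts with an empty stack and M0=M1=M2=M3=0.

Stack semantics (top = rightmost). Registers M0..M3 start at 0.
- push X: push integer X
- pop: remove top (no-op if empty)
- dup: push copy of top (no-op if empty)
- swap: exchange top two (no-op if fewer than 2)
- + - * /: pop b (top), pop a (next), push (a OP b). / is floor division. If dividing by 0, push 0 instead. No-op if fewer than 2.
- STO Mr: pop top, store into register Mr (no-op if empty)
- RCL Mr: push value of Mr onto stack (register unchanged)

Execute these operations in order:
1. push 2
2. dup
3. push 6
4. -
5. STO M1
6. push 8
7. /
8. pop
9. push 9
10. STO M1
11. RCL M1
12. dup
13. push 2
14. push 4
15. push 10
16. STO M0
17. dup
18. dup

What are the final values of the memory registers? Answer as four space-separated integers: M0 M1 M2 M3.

Answer: 10 9 0 0

Derivation:
After op 1 (push 2): stack=[2] mem=[0,0,0,0]
After op 2 (dup): stack=[2,2] mem=[0,0,0,0]
After op 3 (push 6): stack=[2,2,6] mem=[0,0,0,0]
After op 4 (-): stack=[2,-4] mem=[0,0,0,0]
After op 5 (STO M1): stack=[2] mem=[0,-4,0,0]
After op 6 (push 8): stack=[2,8] mem=[0,-4,0,0]
After op 7 (/): stack=[0] mem=[0,-4,0,0]
After op 8 (pop): stack=[empty] mem=[0,-4,0,0]
After op 9 (push 9): stack=[9] mem=[0,-4,0,0]
After op 10 (STO M1): stack=[empty] mem=[0,9,0,0]
After op 11 (RCL M1): stack=[9] mem=[0,9,0,0]
After op 12 (dup): stack=[9,9] mem=[0,9,0,0]
After op 13 (push 2): stack=[9,9,2] mem=[0,9,0,0]
After op 14 (push 4): stack=[9,9,2,4] mem=[0,9,0,0]
After op 15 (push 10): stack=[9,9,2,4,10] mem=[0,9,0,0]
After op 16 (STO M0): stack=[9,9,2,4] mem=[10,9,0,0]
After op 17 (dup): stack=[9,9,2,4,4] mem=[10,9,0,0]
After op 18 (dup): stack=[9,9,2,4,4,4] mem=[10,9,0,0]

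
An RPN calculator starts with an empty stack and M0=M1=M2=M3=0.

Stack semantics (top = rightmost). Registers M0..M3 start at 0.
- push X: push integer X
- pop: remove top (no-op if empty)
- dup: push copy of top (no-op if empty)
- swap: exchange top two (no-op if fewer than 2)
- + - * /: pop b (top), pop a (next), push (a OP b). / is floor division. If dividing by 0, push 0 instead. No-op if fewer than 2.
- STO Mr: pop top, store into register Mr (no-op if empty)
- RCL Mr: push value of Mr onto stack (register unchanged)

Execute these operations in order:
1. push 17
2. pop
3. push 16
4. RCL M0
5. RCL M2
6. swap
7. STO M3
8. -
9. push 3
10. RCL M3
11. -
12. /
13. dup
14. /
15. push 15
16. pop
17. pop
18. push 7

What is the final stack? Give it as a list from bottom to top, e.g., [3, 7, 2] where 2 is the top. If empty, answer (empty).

Answer: [7]

Derivation:
After op 1 (push 17): stack=[17] mem=[0,0,0,0]
After op 2 (pop): stack=[empty] mem=[0,0,0,0]
After op 3 (push 16): stack=[16] mem=[0,0,0,0]
After op 4 (RCL M0): stack=[16,0] mem=[0,0,0,0]
After op 5 (RCL M2): stack=[16,0,0] mem=[0,0,0,0]
After op 6 (swap): stack=[16,0,0] mem=[0,0,0,0]
After op 7 (STO M3): stack=[16,0] mem=[0,0,0,0]
After op 8 (-): stack=[16] mem=[0,0,0,0]
After op 9 (push 3): stack=[16,3] mem=[0,0,0,0]
After op 10 (RCL M3): stack=[16,3,0] mem=[0,0,0,0]
After op 11 (-): stack=[16,3] mem=[0,0,0,0]
After op 12 (/): stack=[5] mem=[0,0,0,0]
After op 13 (dup): stack=[5,5] mem=[0,0,0,0]
After op 14 (/): stack=[1] mem=[0,0,0,0]
After op 15 (push 15): stack=[1,15] mem=[0,0,0,0]
After op 16 (pop): stack=[1] mem=[0,0,0,0]
After op 17 (pop): stack=[empty] mem=[0,0,0,0]
After op 18 (push 7): stack=[7] mem=[0,0,0,0]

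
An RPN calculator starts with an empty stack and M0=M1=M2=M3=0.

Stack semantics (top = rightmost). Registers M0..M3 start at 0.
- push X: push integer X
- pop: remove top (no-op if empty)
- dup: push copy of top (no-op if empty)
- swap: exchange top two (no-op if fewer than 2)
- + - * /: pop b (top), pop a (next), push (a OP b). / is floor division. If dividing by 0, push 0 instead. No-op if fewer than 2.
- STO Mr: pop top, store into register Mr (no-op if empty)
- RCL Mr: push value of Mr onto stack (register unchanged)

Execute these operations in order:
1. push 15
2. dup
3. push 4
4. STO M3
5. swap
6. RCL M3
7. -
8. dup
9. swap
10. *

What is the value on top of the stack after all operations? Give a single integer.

Answer: 121

Derivation:
After op 1 (push 15): stack=[15] mem=[0,0,0,0]
After op 2 (dup): stack=[15,15] mem=[0,0,0,0]
After op 3 (push 4): stack=[15,15,4] mem=[0,0,0,0]
After op 4 (STO M3): stack=[15,15] mem=[0,0,0,4]
After op 5 (swap): stack=[15,15] mem=[0,0,0,4]
After op 6 (RCL M3): stack=[15,15,4] mem=[0,0,0,4]
After op 7 (-): stack=[15,11] mem=[0,0,0,4]
After op 8 (dup): stack=[15,11,11] mem=[0,0,0,4]
After op 9 (swap): stack=[15,11,11] mem=[0,0,0,4]
After op 10 (*): stack=[15,121] mem=[0,0,0,4]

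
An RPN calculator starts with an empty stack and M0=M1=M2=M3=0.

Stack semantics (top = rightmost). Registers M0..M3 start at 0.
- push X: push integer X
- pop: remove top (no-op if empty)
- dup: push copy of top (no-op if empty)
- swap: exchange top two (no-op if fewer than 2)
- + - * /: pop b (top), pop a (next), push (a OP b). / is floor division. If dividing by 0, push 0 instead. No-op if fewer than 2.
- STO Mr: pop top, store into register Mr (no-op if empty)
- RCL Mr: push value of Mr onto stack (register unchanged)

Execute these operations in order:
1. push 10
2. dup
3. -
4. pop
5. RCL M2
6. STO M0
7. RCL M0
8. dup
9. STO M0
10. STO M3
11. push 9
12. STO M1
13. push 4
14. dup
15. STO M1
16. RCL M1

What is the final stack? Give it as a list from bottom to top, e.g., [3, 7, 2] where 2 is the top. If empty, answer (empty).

Answer: [4, 4]

Derivation:
After op 1 (push 10): stack=[10] mem=[0,0,0,0]
After op 2 (dup): stack=[10,10] mem=[0,0,0,0]
After op 3 (-): stack=[0] mem=[0,0,0,0]
After op 4 (pop): stack=[empty] mem=[0,0,0,0]
After op 5 (RCL M2): stack=[0] mem=[0,0,0,0]
After op 6 (STO M0): stack=[empty] mem=[0,0,0,0]
After op 7 (RCL M0): stack=[0] mem=[0,0,0,0]
After op 8 (dup): stack=[0,0] mem=[0,0,0,0]
After op 9 (STO M0): stack=[0] mem=[0,0,0,0]
After op 10 (STO M3): stack=[empty] mem=[0,0,0,0]
After op 11 (push 9): stack=[9] mem=[0,0,0,0]
After op 12 (STO M1): stack=[empty] mem=[0,9,0,0]
After op 13 (push 4): stack=[4] mem=[0,9,0,0]
After op 14 (dup): stack=[4,4] mem=[0,9,0,0]
After op 15 (STO M1): stack=[4] mem=[0,4,0,0]
After op 16 (RCL M1): stack=[4,4] mem=[0,4,0,0]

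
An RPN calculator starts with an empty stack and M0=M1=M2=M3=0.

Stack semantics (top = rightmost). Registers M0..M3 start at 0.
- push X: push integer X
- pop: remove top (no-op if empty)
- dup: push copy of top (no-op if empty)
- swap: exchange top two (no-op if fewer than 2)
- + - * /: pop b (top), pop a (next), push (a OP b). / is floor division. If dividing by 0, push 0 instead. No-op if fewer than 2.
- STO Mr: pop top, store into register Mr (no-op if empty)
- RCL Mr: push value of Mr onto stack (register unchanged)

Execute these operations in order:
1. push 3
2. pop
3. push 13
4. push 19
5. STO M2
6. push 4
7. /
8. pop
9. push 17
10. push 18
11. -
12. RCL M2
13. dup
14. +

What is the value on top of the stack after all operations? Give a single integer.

Answer: 38

Derivation:
After op 1 (push 3): stack=[3] mem=[0,0,0,0]
After op 2 (pop): stack=[empty] mem=[0,0,0,0]
After op 3 (push 13): stack=[13] mem=[0,0,0,0]
After op 4 (push 19): stack=[13,19] mem=[0,0,0,0]
After op 5 (STO M2): stack=[13] mem=[0,0,19,0]
After op 6 (push 4): stack=[13,4] mem=[0,0,19,0]
After op 7 (/): stack=[3] mem=[0,0,19,0]
After op 8 (pop): stack=[empty] mem=[0,0,19,0]
After op 9 (push 17): stack=[17] mem=[0,0,19,0]
After op 10 (push 18): stack=[17,18] mem=[0,0,19,0]
After op 11 (-): stack=[-1] mem=[0,0,19,0]
After op 12 (RCL M2): stack=[-1,19] mem=[0,0,19,0]
After op 13 (dup): stack=[-1,19,19] mem=[0,0,19,0]
After op 14 (+): stack=[-1,38] mem=[0,0,19,0]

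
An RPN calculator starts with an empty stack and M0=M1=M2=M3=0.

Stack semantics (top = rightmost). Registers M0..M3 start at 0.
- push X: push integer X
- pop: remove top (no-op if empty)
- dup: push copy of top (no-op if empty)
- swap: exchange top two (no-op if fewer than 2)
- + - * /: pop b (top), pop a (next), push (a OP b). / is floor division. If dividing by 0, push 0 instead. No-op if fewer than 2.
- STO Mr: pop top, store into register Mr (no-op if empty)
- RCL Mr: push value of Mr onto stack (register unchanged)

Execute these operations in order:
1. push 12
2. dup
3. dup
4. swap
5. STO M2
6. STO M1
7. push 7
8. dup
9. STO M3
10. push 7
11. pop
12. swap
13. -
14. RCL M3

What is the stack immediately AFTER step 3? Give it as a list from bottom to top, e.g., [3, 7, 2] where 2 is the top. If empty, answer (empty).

After op 1 (push 12): stack=[12] mem=[0,0,0,0]
After op 2 (dup): stack=[12,12] mem=[0,0,0,0]
After op 3 (dup): stack=[12,12,12] mem=[0,0,0,0]

[12, 12, 12]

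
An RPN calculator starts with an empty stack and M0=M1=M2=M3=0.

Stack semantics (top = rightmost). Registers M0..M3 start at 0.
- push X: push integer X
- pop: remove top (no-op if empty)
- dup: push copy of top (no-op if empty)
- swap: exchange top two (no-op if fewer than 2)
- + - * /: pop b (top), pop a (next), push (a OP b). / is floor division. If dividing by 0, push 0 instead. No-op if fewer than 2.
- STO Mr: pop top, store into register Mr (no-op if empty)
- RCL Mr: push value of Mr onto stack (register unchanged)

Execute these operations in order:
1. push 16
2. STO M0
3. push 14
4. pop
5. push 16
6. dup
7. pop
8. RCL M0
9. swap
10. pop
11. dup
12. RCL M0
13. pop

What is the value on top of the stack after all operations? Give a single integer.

After op 1 (push 16): stack=[16] mem=[0,0,0,0]
After op 2 (STO M0): stack=[empty] mem=[16,0,0,0]
After op 3 (push 14): stack=[14] mem=[16,0,0,0]
After op 4 (pop): stack=[empty] mem=[16,0,0,0]
After op 5 (push 16): stack=[16] mem=[16,0,0,0]
After op 6 (dup): stack=[16,16] mem=[16,0,0,0]
After op 7 (pop): stack=[16] mem=[16,0,0,0]
After op 8 (RCL M0): stack=[16,16] mem=[16,0,0,0]
After op 9 (swap): stack=[16,16] mem=[16,0,0,0]
After op 10 (pop): stack=[16] mem=[16,0,0,0]
After op 11 (dup): stack=[16,16] mem=[16,0,0,0]
After op 12 (RCL M0): stack=[16,16,16] mem=[16,0,0,0]
After op 13 (pop): stack=[16,16] mem=[16,0,0,0]

Answer: 16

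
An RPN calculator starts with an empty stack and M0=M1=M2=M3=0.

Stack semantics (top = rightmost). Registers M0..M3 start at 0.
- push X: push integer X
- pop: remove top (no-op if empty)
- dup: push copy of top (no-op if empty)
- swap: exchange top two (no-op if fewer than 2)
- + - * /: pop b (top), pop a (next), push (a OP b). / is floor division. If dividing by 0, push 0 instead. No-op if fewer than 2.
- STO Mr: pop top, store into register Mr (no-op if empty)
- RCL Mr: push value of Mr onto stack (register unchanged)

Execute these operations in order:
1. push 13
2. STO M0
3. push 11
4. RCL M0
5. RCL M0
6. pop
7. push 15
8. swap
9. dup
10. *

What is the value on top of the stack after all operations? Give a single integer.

Answer: 169

Derivation:
After op 1 (push 13): stack=[13] mem=[0,0,0,0]
After op 2 (STO M0): stack=[empty] mem=[13,0,0,0]
After op 3 (push 11): stack=[11] mem=[13,0,0,0]
After op 4 (RCL M0): stack=[11,13] mem=[13,0,0,0]
After op 5 (RCL M0): stack=[11,13,13] mem=[13,0,0,0]
After op 6 (pop): stack=[11,13] mem=[13,0,0,0]
After op 7 (push 15): stack=[11,13,15] mem=[13,0,0,0]
After op 8 (swap): stack=[11,15,13] mem=[13,0,0,0]
After op 9 (dup): stack=[11,15,13,13] mem=[13,0,0,0]
After op 10 (*): stack=[11,15,169] mem=[13,0,0,0]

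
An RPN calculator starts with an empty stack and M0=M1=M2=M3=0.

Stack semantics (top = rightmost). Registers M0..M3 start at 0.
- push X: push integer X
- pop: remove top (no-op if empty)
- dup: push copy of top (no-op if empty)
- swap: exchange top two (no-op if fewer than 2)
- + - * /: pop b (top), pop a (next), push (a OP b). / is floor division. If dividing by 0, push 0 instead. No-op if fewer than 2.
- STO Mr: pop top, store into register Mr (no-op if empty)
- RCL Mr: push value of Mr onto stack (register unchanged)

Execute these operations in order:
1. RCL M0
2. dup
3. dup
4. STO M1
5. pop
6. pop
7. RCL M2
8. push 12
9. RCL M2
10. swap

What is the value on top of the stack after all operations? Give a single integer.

After op 1 (RCL M0): stack=[0] mem=[0,0,0,0]
After op 2 (dup): stack=[0,0] mem=[0,0,0,0]
After op 3 (dup): stack=[0,0,0] mem=[0,0,0,0]
After op 4 (STO M1): stack=[0,0] mem=[0,0,0,0]
After op 5 (pop): stack=[0] mem=[0,0,0,0]
After op 6 (pop): stack=[empty] mem=[0,0,0,0]
After op 7 (RCL M2): stack=[0] mem=[0,0,0,0]
After op 8 (push 12): stack=[0,12] mem=[0,0,0,0]
After op 9 (RCL M2): stack=[0,12,0] mem=[0,0,0,0]
After op 10 (swap): stack=[0,0,12] mem=[0,0,0,0]

Answer: 12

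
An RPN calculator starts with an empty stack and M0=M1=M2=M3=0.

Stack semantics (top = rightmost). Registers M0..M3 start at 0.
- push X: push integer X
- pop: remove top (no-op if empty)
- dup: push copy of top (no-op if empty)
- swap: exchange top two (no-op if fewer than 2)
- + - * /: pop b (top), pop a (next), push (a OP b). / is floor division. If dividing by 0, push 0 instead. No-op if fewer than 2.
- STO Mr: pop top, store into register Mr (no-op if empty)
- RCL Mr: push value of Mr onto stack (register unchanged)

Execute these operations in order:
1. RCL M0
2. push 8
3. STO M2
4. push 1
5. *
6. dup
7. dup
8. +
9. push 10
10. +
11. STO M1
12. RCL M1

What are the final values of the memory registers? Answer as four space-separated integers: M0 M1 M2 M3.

Answer: 0 10 8 0

Derivation:
After op 1 (RCL M0): stack=[0] mem=[0,0,0,0]
After op 2 (push 8): stack=[0,8] mem=[0,0,0,0]
After op 3 (STO M2): stack=[0] mem=[0,0,8,0]
After op 4 (push 1): stack=[0,1] mem=[0,0,8,0]
After op 5 (*): stack=[0] mem=[0,0,8,0]
After op 6 (dup): stack=[0,0] mem=[0,0,8,0]
After op 7 (dup): stack=[0,0,0] mem=[0,0,8,0]
After op 8 (+): stack=[0,0] mem=[0,0,8,0]
After op 9 (push 10): stack=[0,0,10] mem=[0,0,8,0]
After op 10 (+): stack=[0,10] mem=[0,0,8,0]
After op 11 (STO M1): stack=[0] mem=[0,10,8,0]
After op 12 (RCL M1): stack=[0,10] mem=[0,10,8,0]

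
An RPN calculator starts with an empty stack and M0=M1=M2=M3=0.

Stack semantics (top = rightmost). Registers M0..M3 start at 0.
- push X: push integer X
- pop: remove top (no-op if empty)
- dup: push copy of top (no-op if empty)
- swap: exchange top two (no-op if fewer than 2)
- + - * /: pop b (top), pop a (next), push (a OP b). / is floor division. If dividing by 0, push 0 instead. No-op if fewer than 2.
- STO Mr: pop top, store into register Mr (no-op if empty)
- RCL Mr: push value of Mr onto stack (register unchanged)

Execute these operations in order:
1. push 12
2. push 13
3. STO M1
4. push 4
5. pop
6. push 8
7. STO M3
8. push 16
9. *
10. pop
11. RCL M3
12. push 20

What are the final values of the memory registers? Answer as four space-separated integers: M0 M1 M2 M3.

Answer: 0 13 0 8

Derivation:
After op 1 (push 12): stack=[12] mem=[0,0,0,0]
After op 2 (push 13): stack=[12,13] mem=[0,0,0,0]
After op 3 (STO M1): stack=[12] mem=[0,13,0,0]
After op 4 (push 4): stack=[12,4] mem=[0,13,0,0]
After op 5 (pop): stack=[12] mem=[0,13,0,0]
After op 6 (push 8): stack=[12,8] mem=[0,13,0,0]
After op 7 (STO M3): stack=[12] mem=[0,13,0,8]
After op 8 (push 16): stack=[12,16] mem=[0,13,0,8]
After op 9 (*): stack=[192] mem=[0,13,0,8]
After op 10 (pop): stack=[empty] mem=[0,13,0,8]
After op 11 (RCL M3): stack=[8] mem=[0,13,0,8]
After op 12 (push 20): stack=[8,20] mem=[0,13,0,8]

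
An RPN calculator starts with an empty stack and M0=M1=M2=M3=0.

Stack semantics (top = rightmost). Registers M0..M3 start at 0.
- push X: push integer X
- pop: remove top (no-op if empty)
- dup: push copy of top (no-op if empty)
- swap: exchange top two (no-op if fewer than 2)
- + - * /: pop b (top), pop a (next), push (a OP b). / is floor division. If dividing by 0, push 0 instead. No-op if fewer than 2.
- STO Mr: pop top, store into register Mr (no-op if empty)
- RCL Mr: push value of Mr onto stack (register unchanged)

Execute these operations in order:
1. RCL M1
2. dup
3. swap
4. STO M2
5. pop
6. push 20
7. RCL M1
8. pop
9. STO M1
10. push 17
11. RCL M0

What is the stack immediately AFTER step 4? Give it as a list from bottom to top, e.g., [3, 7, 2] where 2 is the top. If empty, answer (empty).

After op 1 (RCL M1): stack=[0] mem=[0,0,0,0]
After op 2 (dup): stack=[0,0] mem=[0,0,0,0]
After op 3 (swap): stack=[0,0] mem=[0,0,0,0]
After op 4 (STO M2): stack=[0] mem=[0,0,0,0]

[0]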